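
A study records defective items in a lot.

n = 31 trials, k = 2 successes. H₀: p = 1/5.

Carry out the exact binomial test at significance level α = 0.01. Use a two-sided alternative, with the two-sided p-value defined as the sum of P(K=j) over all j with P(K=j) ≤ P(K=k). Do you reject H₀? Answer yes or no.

reject H₀: no

Exact binomial: n=31, k=2, p₀=1/5=0.2000
P(X=j) = C(n,j)·p₀^j·(1−p₀)^(n−j); p = Σ P(X=j) over j with P(X=j) ≤ P(X=2)
p-value (two-sided) = 0.07016
At α=0.01: p ≥ α → fail to reject H₀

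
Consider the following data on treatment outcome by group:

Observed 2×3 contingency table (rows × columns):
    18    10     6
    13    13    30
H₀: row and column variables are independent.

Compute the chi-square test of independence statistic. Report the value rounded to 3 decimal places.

Row totals [34, 56], col totals [31, 23, 36], n=90
χ² = (18−11.71)²/11.71 + (10−8.69)²/8.69 + (6−13.60)²/13.60 + (13−19.29)²/19.29 + (13−14.31)²/14.31 + (30−22.40)²/22.40 = 12.5711
df = 2

test statistic = 12.571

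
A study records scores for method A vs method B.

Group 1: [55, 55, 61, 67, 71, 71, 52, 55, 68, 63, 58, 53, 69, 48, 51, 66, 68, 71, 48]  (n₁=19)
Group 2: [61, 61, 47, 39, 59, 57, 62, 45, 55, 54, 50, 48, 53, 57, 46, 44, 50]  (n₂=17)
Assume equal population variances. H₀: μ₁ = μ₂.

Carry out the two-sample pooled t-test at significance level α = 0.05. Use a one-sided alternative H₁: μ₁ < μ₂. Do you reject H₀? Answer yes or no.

x̄₁=60.526, s₁=8.242, n₁=19
x̄₂=52.235, s₂=6.806, n₂=17
s_p² = [18·8.242² + 16·6.806²]/34 = 57.7587
SE = √(s_p²·(1/19+1/17)) = 2.5372
t = (60.526−52.235)/2.5372 = 3.2678
df = 34
p-value (one-sided, H₁ less) = 0.99876
At α=0.05: p ≥ α → fail to reject H₀

reject H₀: no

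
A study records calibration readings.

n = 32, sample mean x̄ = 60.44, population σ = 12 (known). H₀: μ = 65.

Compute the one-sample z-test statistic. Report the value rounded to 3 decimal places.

SE = σ/√n = 12/√32 = 2.1213
z = (x̄−μ₀)/SE = (60.44−65)/2.1213 = -2.1496

test statistic = -2.150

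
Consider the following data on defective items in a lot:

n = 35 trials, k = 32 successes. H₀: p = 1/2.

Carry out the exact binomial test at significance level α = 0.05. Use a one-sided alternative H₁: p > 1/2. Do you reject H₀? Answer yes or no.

reject H₀: yes

Exact binomial: n=35, k=32, p₀=1/2=0.5000
P(X≥32) from Σ C(n,i)·p₀^i·(1−p₀)^(n−i)
p-value (one-sided, H₁ greater) = 0.00000
At α=0.05: p < α → reject H₀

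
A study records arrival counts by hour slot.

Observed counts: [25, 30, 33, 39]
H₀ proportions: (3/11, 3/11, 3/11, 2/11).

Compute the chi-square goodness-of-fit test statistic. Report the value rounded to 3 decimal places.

n = 127; E_i = n·p_i = [34.64, 34.64, 34.64, 23.09]
χ² = (25−34.64)²/34.64 + (30−34.64)²/34.64 + (33−34.64)²/34.64 + (39−23.09)²/23.09 = 14.3399
df = 3

test statistic = 14.340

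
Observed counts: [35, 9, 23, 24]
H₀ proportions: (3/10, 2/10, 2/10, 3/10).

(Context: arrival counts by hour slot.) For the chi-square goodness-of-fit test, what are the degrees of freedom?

degrees of freedom = 3

df = k − 1 = 4 − 1 = 3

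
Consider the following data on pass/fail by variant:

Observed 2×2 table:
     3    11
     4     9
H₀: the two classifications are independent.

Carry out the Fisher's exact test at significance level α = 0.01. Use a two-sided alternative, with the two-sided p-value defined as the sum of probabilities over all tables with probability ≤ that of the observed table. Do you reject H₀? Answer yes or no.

reject H₀: no

Margins: r₁=14, r₂=13, c₁=7, c₂=20, n=27
p_obs = C(14,3)·C(13,4)/C(27,7); sum pmf over tables with pmf ≤ p_obs
p-value (two-sided) = 0.67762
At α=0.01: p ≥ α → fail to reject H₀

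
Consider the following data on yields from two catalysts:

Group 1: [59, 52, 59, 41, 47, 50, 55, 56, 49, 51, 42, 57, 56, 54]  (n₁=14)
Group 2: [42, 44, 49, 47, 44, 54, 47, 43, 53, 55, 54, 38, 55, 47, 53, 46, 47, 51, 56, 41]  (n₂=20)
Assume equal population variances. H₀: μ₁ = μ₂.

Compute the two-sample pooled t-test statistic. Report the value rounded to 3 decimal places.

x̄₁=52.000, s₁=5.738, n₁=14
x̄₂=48.300, s₂=5.342, n₂=20
s_p² = [13·5.738² + 19·5.342²]/32 = 30.3188
SE = √(s_p²·(1/14+1/20)) = 1.9187
t = (52.000−48.300)/1.9187 = 1.9283
df = 32

test statistic = 1.928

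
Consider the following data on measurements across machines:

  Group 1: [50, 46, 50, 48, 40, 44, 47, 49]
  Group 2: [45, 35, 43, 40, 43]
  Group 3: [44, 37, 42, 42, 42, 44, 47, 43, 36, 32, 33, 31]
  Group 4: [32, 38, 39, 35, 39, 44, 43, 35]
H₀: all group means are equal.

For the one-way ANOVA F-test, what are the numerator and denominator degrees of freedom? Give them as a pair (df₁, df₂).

k = 4 groups, N = 33 total
df = (k−1, N−k) = (4−1, 33−4) = (3, 29)

degrees of freedom = [3, 29]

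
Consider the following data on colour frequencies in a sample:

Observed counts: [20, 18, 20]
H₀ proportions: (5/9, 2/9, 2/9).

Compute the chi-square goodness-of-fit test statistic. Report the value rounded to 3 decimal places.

n = 58; E_i = n·p_i = [32.22, 12.89, 12.89]
χ² = (20−32.22)²/32.22 + (18−12.89)²/12.89 + (20−12.89)²/12.89 = 10.5862
df = 2

test statistic = 10.586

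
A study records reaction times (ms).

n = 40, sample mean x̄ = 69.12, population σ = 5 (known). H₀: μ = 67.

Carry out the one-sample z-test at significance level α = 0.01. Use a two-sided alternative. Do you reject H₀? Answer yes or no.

SE = σ/√n = 5/√40 = 0.7906
z = (x̄−μ₀)/SE = (69.12−67)/0.7906 = 2.6816
p-value (two-sided) = 0.00733
At α=0.01: p < α → reject H₀

reject H₀: yes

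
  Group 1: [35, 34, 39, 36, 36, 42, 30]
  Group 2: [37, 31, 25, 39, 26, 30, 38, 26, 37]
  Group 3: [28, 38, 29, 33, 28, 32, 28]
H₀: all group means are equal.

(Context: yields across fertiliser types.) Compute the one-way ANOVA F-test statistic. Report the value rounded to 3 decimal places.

Group means [36.00, 32.11, 30.86], grand mean 32.913
SSB = Σnᵢ(x̄ᵢ−x̄)² = 102.080; SSW = ΣΣ(x−x̄ᵢ)² = 431.746
MSB = 102.080/2 = 51.0400; MSW = 431.746/20 = 21.5873
F = MSB/MSW = 2.3644
df = (2, 20)

test statistic = 2.364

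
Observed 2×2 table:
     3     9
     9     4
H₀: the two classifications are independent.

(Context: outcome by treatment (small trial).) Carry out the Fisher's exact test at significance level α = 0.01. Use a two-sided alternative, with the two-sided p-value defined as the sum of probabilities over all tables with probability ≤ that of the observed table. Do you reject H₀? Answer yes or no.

reject H₀: no

Margins: r₁=12, r₂=13, c₁=12, c₂=13, n=25
p_obs = C(12,3)·C(13,9)/C(25,12); sum pmf over tables with pmf ≤ p_obs
p-value (two-sided) = 0.04718
At α=0.01: p ≥ α → fail to reject H₀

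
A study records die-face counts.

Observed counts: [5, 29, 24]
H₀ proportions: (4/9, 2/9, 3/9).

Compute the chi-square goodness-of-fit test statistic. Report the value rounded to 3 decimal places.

test statistic = 38.013

n = 58; E_i = n·p_i = [25.78, 12.89, 19.33]
χ² = (5−25.78)²/25.78 + (29−12.89)²/12.89 + (24−19.33)²/19.33 = 38.0129
df = 2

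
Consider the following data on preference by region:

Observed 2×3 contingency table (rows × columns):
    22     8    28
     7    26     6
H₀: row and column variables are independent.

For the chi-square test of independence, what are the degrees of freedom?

degrees of freedom = 2

df = (r−1)(c−1) = (2−1)·(3−1) = 2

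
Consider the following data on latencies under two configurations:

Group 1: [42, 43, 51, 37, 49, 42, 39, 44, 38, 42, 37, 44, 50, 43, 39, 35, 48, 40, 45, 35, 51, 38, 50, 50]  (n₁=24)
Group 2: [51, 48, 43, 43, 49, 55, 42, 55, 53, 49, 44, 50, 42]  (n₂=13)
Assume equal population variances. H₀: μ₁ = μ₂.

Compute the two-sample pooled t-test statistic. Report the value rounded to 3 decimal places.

test statistic = -2.844

x̄₁=43.000, s₁=5.259, n₁=24
x̄₂=48.000, s₂=4.796, n₂=13
s_p² = [23·5.259² + 12·4.796²]/35 = 26.0571
SE = √(s_p²·(1/24+1/13)) = 1.7579
t = (43.000−48.000)/1.7579 = -2.8444
df = 35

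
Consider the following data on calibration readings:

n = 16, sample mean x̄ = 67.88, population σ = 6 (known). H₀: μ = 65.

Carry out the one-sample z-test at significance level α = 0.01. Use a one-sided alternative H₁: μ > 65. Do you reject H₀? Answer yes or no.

reject H₀: no

SE = σ/√n = 6/√16 = 1.5000
z = (x̄−μ₀)/SE = (67.88−65)/1.5000 = 1.9200
p-value (one-sided, H₁ greater) = 0.02743
At α=0.01: p ≥ α → fail to reject H₀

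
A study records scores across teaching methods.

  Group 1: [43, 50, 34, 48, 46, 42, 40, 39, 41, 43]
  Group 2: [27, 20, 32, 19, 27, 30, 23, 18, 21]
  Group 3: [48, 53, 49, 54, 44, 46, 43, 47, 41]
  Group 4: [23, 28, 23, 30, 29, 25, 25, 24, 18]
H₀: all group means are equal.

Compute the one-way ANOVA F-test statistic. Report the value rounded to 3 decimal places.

Group means [42.60, 24.11, 47.22, 25.00], grand mean 34.946
SSB = Σnᵢ(x̄ᵢ−x̄)² = 3889.047; SSW = ΣΣ(x−x̄ᵢ)² = 656.844
MSB = 3889.047/3 = 1296.3491; MSW = 656.844/33 = 19.9044
F = MSB/MSW = 65.1288
df = (3, 33)

test statistic = 65.129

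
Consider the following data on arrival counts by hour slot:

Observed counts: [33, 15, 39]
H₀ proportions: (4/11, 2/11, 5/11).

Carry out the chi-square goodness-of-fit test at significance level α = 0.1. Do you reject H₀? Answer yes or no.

n = 87; E_i = n·p_i = [31.64, 15.82, 39.55]
χ² = (33−31.64)²/31.64 + (15−15.82)²/15.82 + (39−39.55)²/39.55 = 0.1086
df = 2
p-value (upper-tail) = 0.94714
At α=0.1: p ≥ α → fail to reject H₀

reject H₀: no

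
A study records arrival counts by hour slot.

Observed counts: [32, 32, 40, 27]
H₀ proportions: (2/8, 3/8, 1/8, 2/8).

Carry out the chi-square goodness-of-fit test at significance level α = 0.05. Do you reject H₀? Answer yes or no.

reject H₀: yes

n = 131; E_i = n·p_i = [32.75, 49.12, 16.38, 32.75]
χ² = (32−32.75)²/32.75 + (32−49.12)²/49.12 + (40−16.38)²/16.38 + (27−32.75)²/32.75 = 41.0814
df = 3
p-value (upper-tail) = 0.00000
At α=0.05: p < α → reject H₀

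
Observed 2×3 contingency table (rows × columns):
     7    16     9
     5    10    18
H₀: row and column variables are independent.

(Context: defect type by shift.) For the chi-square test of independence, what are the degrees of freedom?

df = (r−1)(c−1) = (2−1)·(3−1) = 2

degrees of freedom = 2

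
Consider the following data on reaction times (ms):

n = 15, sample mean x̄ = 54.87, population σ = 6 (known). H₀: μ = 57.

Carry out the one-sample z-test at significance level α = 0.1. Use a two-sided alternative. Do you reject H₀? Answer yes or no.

SE = σ/√n = 6/√15 = 1.5492
z = (x̄−μ₀)/SE = (54.87−57)/1.5492 = -1.3749
p-value (two-sided) = 0.16916
At α=0.1: p ≥ α → fail to reject H₀

reject H₀: no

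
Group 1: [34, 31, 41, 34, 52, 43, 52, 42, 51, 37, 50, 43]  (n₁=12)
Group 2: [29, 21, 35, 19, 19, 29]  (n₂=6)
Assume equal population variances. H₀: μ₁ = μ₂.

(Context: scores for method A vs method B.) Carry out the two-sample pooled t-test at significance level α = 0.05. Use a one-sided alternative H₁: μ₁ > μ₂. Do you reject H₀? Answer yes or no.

x̄₁=42.500, s₁=7.502, n₁=12
x̄₂=25.333, s₂=6.623, n₂=6
s_p² = [11·7.502² + 5·6.623²]/16 = 52.3958
SE = √(s_p²·(1/12+1/6)) = 3.6192
t = (42.500−25.333)/3.6192 = 4.7432
df = 16
p-value (one-sided, H₁ greater) = 0.00011
At α=0.05: p < α → reject H₀

reject H₀: yes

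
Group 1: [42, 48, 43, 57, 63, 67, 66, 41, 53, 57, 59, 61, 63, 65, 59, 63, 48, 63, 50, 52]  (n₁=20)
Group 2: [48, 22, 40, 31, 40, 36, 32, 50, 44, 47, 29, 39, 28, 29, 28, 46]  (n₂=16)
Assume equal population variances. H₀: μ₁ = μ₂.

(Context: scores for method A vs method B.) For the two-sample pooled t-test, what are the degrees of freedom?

df = n₁ + n₂ − 2 = 20 + 16 − 2 = 34

degrees of freedom = 34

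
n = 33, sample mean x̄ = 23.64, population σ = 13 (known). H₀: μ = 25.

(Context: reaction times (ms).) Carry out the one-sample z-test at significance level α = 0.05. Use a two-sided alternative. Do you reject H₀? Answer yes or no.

reject H₀: no

SE = σ/√n = 13/√33 = 2.2630
z = (x̄−μ₀)/SE = (23.64−25)/2.2630 = -0.6010
p-value (two-sided) = 0.54786
At α=0.05: p ≥ α → fail to reject H₀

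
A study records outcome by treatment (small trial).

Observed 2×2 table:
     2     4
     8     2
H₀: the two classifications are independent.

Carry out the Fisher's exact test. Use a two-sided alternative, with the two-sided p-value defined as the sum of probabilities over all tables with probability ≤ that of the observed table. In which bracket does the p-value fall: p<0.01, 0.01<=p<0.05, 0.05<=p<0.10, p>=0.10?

p-value bracket: p>=0.10

Margins: r₁=6, r₂=10, c₁=10, c₂=6, n=16
p_obs = C(6,2)·C(10,8)/C(16,10); sum pmf over tables with pmf ≤ p_obs
p-value (two-sided) = 0.11813
→ bracket: p>=0.10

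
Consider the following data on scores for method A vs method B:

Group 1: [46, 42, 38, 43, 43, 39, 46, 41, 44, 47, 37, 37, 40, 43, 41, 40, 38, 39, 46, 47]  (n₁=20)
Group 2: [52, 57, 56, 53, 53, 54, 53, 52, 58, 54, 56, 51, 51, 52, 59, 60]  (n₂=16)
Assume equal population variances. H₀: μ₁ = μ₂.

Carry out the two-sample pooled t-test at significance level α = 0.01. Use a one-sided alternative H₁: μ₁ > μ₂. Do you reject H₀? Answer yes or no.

x̄₁=41.850, s₁=3.360, n₁=20
x̄₂=54.438, s₂=2.874, n₂=16
s_p² = [19·3.360² + 15·2.874²]/34 = 9.9555
SE = √(s_p²·(1/20+1/16)) = 1.0583
t = (41.850−54.438)/1.0583 = -11.8941
df = 34
p-value (one-sided, H₁ greater) = 1.00000
At α=0.01: p ≥ α → fail to reject H₀

reject H₀: no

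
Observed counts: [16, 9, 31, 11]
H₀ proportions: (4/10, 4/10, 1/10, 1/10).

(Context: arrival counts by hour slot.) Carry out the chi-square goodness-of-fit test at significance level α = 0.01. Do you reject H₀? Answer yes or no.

reject H₀: yes

n = 67; E_i = n·p_i = [26.80, 26.80, 6.70, 6.70]
χ² = (16−26.80)²/26.80 + (9−26.80)²/26.80 + (31−6.70)²/6.70 + (11−6.70)²/6.70 = 107.0672
df = 3
p-value (upper-tail) = 0.00000
At α=0.01: p < α → reject H₀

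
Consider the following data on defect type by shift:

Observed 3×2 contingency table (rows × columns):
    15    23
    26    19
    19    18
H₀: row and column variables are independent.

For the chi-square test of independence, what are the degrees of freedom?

df = (r−1)(c−1) = (3−1)·(2−1) = 2

degrees of freedom = 2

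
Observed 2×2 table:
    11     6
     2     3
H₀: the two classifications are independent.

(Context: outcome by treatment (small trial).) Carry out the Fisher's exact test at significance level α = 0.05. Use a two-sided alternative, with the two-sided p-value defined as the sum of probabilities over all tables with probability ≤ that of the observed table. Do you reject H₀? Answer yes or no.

reject H₀: no

Margins: r₁=17, r₂=5, c₁=13, c₂=9, n=22
p_obs = C(17,11)·C(5,2)/C(22,13); sum pmf over tables with pmf ≤ p_obs
p-value (two-sided) = 0.60902
At α=0.05: p ≥ α → fail to reject H₀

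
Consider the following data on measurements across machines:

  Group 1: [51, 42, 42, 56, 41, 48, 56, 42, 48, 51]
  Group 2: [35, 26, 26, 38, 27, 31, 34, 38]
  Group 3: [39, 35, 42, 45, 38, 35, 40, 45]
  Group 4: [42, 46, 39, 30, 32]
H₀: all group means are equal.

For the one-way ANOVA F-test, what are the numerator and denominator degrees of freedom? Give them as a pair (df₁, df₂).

k = 4 groups, N = 31 total
df = (k−1, N−k) = (4−1, 31−4) = (3, 27)

degrees of freedom = [3, 27]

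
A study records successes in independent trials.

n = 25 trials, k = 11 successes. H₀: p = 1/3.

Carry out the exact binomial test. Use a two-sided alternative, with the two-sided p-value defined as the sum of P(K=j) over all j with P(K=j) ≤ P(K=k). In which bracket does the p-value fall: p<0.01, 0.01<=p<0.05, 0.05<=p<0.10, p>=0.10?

Exact binomial: n=25, k=11, p₀=1/3=0.3333
P(X=j) = C(n,j)·p₀^j·(1−p₀)^(n−j); p = Σ P(X=j) over j with P(X=j) ≤ P(X=11)
p-value (two-sided) = 0.28994
→ bracket: p>=0.10

p-value bracket: p>=0.10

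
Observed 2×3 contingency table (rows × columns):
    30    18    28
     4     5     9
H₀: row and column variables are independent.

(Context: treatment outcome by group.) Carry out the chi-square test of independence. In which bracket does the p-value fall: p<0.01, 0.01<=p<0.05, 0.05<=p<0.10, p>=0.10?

Row totals [76, 18], col totals [34, 23, 37], n=94
χ² = (30−27.49)²/27.49 + (18−18.60)²/18.60 + (28−29.91)²/29.91 + (4−6.51)²/6.51 + (5−4.40)²/4.40 + (9−7.09)²/7.09 = 1.9372
df = 2
p-value (upper-tail) = 0.37961
→ bracket: p>=0.10

p-value bracket: p>=0.10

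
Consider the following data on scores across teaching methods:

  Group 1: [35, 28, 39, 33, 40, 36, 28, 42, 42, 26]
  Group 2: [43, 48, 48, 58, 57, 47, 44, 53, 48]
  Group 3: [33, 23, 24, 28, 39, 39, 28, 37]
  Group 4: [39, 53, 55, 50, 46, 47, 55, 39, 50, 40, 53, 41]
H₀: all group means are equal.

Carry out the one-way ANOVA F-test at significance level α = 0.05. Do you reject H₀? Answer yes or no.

Group means [34.90, 49.56, 31.38, 47.33], grand mean 41.385
SSB = Σnᵢ(x̄ᵢ−x̄)² = 2247.567; SSW = ΣΣ(x−x̄ᵢ)² = 1277.664
MSB = 2247.567/3 = 749.1890; MSW = 1277.664/35 = 36.5047
F = MSB/MSW = 20.5231
df = (3, 35)
p-value (upper-tail) = 0.00000
At α=0.05: p < α → reject H₀

reject H₀: yes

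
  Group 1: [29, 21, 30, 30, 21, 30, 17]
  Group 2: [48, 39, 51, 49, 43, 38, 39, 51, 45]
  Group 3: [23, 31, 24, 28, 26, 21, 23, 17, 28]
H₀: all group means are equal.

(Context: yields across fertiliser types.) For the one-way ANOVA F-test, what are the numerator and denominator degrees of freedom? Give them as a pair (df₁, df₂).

k = 3 groups, N = 25 total
df = (k−1, N−k) = (3−1, 25−3) = (2, 22)

degrees of freedom = [2, 22]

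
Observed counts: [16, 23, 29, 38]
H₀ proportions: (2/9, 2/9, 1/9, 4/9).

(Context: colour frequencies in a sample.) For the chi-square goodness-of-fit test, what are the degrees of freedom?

degrees of freedom = 3

df = k − 1 = 4 − 1 = 3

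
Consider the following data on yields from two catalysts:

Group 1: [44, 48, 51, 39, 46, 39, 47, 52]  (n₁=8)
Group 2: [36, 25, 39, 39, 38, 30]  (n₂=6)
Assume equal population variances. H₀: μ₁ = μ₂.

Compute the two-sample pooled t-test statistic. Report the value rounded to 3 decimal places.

x̄₁=45.750, s₁=4.892, n₁=8
x̄₂=34.500, s₂=5.753, n₂=6
s_p² = [7·4.892² + 5·5.753²]/12 = 27.7500
SE = √(s_p²·(1/8+1/6)) = 2.8450
t = (45.750−34.500)/2.8450 = 3.9544
df = 12

test statistic = 3.954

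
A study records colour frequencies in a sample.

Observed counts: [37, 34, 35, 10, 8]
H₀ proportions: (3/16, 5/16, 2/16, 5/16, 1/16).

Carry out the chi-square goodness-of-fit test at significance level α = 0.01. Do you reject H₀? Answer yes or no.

reject H₀: yes

n = 124; E_i = n·p_i = [23.25, 38.75, 15.50, 38.75, 7.75]
χ² = (37−23.25)²/23.25 + (34−38.75)²/38.75 + (35−15.50)²/15.50 + (10−38.75)²/38.75 + (8−7.75)²/7.75 = 54.5849
df = 4
p-value (upper-tail) = 0.00000
At α=0.01: p < α → reject H₀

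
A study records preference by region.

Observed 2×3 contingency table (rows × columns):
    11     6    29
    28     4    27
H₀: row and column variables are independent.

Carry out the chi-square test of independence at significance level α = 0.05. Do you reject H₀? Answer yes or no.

Row totals [46, 59], col totals [39, 10, 56], n=105
χ² = (11−17.09)²/17.09 + (6−4.38)²/4.38 + (29−24.53)²/24.53 + (28−21.91)²/21.91 + (4−5.62)²/5.62 + (27−31.47)²/31.47 = 6.3698
df = 2
p-value (upper-tail) = 0.04138
At α=0.05: p < α → reject H₀

reject H₀: yes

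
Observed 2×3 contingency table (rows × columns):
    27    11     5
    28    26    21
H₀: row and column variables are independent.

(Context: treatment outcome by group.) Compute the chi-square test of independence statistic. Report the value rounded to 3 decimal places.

Row totals [43, 75], col totals [55, 37, 26], n=118
χ² = (27−20.04)²/20.04 + (11−13.48)²/13.48 + (5−9.47)²/9.47 + (28−34.96)²/34.96 + (26−23.52)²/23.52 + (21−16.53)²/16.53 = 7.8443
df = 2

test statistic = 7.844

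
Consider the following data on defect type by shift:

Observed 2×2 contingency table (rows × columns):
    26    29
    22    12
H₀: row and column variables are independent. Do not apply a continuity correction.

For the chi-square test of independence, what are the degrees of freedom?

degrees of freedom = 1

df = (r−1)(c−1) = (2−1)·(2−1) = 1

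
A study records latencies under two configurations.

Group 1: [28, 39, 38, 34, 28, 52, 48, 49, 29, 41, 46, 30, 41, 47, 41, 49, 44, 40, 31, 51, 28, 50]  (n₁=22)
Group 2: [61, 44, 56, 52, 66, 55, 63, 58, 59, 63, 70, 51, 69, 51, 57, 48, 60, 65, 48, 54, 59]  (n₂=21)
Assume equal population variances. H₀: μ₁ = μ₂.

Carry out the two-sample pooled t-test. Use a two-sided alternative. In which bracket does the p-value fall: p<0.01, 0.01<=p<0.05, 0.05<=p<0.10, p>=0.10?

p-value bracket: p<0.01

x̄₁=40.182, s₁=8.365, n₁=22
x̄₂=57.571, s₂=7.068, n₂=21
s_p² = [21·8.365² + 20·7.068²]/41 = 60.2053
SE = √(s_p²·(1/22+1/21)) = 2.3672
t = (40.182−57.571)/2.3672 = -7.3461
df = 41
p-value (two-sided) = 0.00000
→ bracket: p<0.01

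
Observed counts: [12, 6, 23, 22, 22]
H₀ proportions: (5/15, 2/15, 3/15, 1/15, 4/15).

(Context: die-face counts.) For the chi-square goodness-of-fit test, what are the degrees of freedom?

degrees of freedom = 4

df = k − 1 = 5 − 1 = 4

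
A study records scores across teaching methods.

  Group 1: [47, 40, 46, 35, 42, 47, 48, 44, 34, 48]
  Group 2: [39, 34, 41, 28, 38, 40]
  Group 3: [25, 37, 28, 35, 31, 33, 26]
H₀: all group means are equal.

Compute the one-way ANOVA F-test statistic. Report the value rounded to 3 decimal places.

Group means [43.10, 36.67, 30.71], grand mean 37.652
SSB = Σnᵢ(x̄ᵢ−x̄)² = 639.555; SSW = ΣΣ(x−x̄ᵢ)² = 491.662
MSB = 639.555/2 = 319.7777; MSW = 491.662/20 = 24.5831
F = MSB/MSW = 13.0080
df = (2, 20)

test statistic = 13.008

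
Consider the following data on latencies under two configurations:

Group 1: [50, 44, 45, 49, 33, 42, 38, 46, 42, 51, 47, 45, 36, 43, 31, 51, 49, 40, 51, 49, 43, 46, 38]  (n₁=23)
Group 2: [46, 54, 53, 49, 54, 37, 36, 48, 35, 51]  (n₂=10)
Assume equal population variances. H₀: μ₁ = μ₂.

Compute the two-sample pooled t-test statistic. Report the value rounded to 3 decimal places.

test statistic = -1.013

x̄₁=43.870, s₁=5.755, n₁=23
x̄₂=46.300, s₂=7.573, n₂=10
s_p² = [22·5.755² + 9·7.573²]/31 = 40.1519
SE = √(s_p²·(1/23+1/10)) = 2.4002
t = (43.870−46.300)/2.4002 = -1.0126
df = 31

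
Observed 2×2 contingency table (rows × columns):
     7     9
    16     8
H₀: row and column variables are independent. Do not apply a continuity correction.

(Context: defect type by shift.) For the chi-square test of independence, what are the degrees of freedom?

df = (r−1)(c−1) = (2−1)·(2−1) = 1

degrees of freedom = 1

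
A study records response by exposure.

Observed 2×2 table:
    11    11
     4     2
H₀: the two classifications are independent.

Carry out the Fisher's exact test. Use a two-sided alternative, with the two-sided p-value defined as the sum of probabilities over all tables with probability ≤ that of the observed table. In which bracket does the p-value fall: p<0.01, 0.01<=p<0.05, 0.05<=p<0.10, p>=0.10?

p-value bracket: p>=0.10

Margins: r₁=22, r₂=6, c₁=15, c₂=13, n=28
p_obs = C(22,11)·C(6,4)/C(28,15); sum pmf over tables with pmf ≤ p_obs
p-value (two-sided) = 0.65459
→ bracket: p>=0.10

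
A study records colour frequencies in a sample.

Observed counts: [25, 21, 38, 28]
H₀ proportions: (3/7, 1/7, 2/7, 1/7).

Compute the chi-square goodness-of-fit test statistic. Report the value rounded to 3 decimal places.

n = 112; E_i = n·p_i = [48.00, 16.00, 32.00, 16.00]
χ² = (25−48.00)²/48.00 + (21−16.00)²/16.00 + (38−32.00)²/32.00 + (28−16.00)²/16.00 = 22.7083
df = 3

test statistic = 22.708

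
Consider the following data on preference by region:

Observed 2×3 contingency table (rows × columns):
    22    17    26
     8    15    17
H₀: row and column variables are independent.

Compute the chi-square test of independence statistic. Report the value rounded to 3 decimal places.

test statistic = 2.745

Row totals [65, 40], col totals [30, 32, 43], n=105
χ² = (22−18.57)²/18.57 + (17−19.81)²/19.81 + (26−26.62)²/26.62 + (8−11.43)²/11.43 + (15−12.19)²/12.19 + (17−16.38)²/16.38 = 2.7453
df = 2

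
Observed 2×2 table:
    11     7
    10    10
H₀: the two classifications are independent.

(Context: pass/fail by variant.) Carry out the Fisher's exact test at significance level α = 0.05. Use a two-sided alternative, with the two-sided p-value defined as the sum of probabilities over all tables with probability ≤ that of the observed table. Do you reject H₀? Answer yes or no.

Margins: r₁=18, r₂=20, c₁=21, c₂=17, n=38
p_obs = C(18,11)·C(20,10)/C(38,21); sum pmf over tables with pmf ≤ p_obs
p-value (two-sided) = 0.53184
At α=0.05: p ≥ α → fail to reject H₀

reject H₀: no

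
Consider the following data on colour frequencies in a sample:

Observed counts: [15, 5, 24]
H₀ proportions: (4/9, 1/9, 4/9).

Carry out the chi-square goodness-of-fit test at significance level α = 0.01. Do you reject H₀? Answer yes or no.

reject H₀: no

n = 44; E_i = n·p_i = [19.56, 4.89, 19.56]
χ² = (15−19.56)²/19.56 + (5−4.89)²/4.89 + (24−19.56)²/19.56 = 2.0739
df = 2
p-value (upper-tail) = 0.35454
At α=0.01: p ≥ α → fail to reject H₀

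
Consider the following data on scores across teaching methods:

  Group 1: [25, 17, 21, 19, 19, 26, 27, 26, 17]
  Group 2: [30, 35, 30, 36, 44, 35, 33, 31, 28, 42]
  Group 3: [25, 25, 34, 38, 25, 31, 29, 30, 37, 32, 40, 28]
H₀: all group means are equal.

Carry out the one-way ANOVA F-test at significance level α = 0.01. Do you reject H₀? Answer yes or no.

reject H₀: yes

Group means [21.89, 34.40, 31.17], grand mean 29.516
SSB = Σnᵢ(x̄ᵢ−x̄)² = 794.786; SSW = ΣΣ(x−x̄ᵢ)² = 678.956
MSB = 794.786/2 = 397.3932; MSW = 678.956/28 = 24.2484
F = MSB/MSW = 16.3884
df = (2, 28)
p-value (upper-tail) = 0.00002
At α=0.01: p < α → reject H₀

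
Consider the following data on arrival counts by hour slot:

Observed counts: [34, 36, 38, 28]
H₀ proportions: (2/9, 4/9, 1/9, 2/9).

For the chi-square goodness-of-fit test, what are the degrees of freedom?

degrees of freedom = 3

df = k − 1 = 4 − 1 = 3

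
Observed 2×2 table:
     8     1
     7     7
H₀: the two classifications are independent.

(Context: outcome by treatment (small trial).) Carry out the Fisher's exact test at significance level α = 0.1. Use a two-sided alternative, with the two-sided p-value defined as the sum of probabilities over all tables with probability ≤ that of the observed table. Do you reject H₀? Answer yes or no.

reject H₀: yes

Margins: r₁=9, r₂=14, c₁=15, c₂=8, n=23
p_obs = C(9,8)·C(14,7)/C(23,15); sum pmf over tables with pmf ≤ p_obs
p-value (two-sided) = 0.08576
At α=0.1: p < α → reject H₀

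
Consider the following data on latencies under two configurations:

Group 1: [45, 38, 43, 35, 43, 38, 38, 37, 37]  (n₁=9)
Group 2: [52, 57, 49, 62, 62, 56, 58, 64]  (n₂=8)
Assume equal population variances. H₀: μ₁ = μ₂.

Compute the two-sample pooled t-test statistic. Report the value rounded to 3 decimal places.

test statistic = -8.623

x̄₁=39.333, s₁=3.428, n₁=9
x̄₂=57.500, s₂=5.182, n₂=8
s_p² = [8·3.428² + 7·5.182²]/15 = 18.8000
SE = √(s_p²·(1/9+1/8)) = 2.1069
t = (39.333−57.500)/2.1069 = -8.6226
df = 15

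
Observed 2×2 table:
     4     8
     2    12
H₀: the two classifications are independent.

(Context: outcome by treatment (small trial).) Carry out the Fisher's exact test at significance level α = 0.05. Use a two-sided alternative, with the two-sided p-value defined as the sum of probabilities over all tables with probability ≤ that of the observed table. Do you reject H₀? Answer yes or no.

Margins: r₁=12, r₂=14, c₁=6, c₂=20, n=26
p_obs = C(12,4)·C(14,2)/C(26,6); sum pmf over tables with pmf ≤ p_obs
p-value (two-sided) = 0.36522
At α=0.05: p ≥ α → fail to reject H₀

reject H₀: no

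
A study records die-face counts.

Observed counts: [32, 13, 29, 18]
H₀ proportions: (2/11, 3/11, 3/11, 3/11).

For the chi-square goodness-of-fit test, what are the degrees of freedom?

df = k − 1 = 4 − 1 = 3

degrees of freedom = 3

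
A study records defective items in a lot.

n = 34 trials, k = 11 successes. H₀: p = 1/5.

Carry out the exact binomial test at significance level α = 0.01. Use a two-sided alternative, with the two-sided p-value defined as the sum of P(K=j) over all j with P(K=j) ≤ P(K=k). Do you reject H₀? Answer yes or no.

Exact binomial: n=34, k=11, p₀=1/5=0.2000
P(X=j) = C(n,j)·p₀^j·(1−p₀)^(n−j); p = Σ P(X=j) over j with P(X=j) ≤ P(X=11)
p-value (two-sided) = 0.08462
At α=0.01: p ≥ α → fail to reject H₀

reject H₀: no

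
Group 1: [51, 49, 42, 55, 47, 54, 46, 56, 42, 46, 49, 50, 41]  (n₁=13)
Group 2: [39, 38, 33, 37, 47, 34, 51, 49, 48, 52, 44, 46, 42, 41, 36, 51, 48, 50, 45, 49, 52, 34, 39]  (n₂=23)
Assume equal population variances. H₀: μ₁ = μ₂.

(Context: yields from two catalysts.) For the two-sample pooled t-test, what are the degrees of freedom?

degrees of freedom = 34

df = n₁ + n₂ − 2 = 13 + 23 − 2 = 34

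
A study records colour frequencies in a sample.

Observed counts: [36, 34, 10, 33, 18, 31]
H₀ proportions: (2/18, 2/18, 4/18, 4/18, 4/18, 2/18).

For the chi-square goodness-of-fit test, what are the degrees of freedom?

df = k − 1 = 6 − 1 = 5

degrees of freedom = 5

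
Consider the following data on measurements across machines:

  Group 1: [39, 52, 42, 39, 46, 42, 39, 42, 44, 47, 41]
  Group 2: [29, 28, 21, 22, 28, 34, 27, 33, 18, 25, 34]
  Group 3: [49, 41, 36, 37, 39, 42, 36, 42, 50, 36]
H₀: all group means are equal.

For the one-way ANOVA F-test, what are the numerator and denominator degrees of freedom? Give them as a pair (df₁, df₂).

degrees of freedom = [2, 29]

k = 3 groups, N = 32 total
df = (k−1, N−k) = (3−1, 32−3) = (2, 29)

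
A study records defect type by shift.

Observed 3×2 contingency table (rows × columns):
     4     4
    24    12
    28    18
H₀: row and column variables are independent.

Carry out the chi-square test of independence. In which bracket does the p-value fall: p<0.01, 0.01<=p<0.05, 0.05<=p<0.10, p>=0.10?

Row totals [8, 36, 46], col totals [56, 34], n=90
χ² = (4−4.98)²/4.98 + (4−3.02)²/3.02 + (24−22.40)²/22.40 + (12−13.60)²/13.60 + (28−28.62)²/28.62 + (18−17.38)²/17.38 = 0.8467
df = 2
p-value (upper-tail) = 0.65484
→ bracket: p>=0.10

p-value bracket: p>=0.10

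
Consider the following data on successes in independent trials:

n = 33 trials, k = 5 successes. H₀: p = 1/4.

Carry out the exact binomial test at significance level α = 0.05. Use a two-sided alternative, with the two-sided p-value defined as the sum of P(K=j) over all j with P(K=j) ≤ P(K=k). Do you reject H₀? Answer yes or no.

Exact binomial: n=33, k=5, p₀=1/4=0.2500
P(X=j) = C(n,j)·p₀^j·(1−p₀)^(n−j); p = Σ P(X=j) over j with P(X=j) ≤ P(X=5)
p-value (two-sided) = 0.23091
At α=0.05: p ≥ α → fail to reject H₀

reject H₀: no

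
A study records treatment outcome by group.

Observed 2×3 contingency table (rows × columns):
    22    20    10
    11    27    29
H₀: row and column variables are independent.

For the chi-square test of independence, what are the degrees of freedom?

degrees of freedom = 2

df = (r−1)(c−1) = (2−1)·(3−1) = 2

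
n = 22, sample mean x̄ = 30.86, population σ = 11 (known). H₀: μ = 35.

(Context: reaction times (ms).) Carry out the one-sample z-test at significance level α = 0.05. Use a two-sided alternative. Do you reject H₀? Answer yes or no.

SE = σ/√n = 11/√22 = 2.3452
z = (x̄−μ₀)/SE = (30.86−35)/2.3452 = -1.7653
p-value (two-sided) = 0.07751
At α=0.05: p ≥ α → fail to reject H₀

reject H₀: no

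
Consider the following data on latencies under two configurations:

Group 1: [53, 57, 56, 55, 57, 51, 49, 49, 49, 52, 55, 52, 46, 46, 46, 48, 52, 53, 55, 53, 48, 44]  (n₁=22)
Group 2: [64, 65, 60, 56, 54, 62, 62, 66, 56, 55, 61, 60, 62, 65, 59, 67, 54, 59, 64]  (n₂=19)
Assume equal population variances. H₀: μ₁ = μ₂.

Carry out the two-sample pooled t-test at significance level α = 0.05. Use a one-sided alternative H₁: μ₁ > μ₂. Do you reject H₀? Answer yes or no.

x̄₁=51.182, s₁=3.862, n₁=22
x̄₂=60.579, s₂=4.114, n₂=19
s_p² = [21·3.862² + 18·4.114²]/39 = 15.8437
SE = √(s_p²·(1/22+1/19)) = 1.2466
t = (51.182−60.579)/1.2466 = -7.5381
df = 39
p-value (one-sided, H₁ greater) = 1.00000
At α=0.05: p ≥ α → fail to reject H₀

reject H₀: no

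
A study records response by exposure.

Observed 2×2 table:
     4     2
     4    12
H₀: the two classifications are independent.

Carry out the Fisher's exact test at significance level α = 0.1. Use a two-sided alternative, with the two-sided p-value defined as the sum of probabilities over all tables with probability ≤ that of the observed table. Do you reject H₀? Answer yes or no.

reject H₀: no

Margins: r₁=6, r₂=16, c₁=8, c₂=14, n=22
p_obs = C(6,4)·C(16,4)/C(22,8); sum pmf over tables with pmf ≤ p_obs
p-value (two-sided) = 0.13650
At α=0.1: p ≥ α → fail to reject H₀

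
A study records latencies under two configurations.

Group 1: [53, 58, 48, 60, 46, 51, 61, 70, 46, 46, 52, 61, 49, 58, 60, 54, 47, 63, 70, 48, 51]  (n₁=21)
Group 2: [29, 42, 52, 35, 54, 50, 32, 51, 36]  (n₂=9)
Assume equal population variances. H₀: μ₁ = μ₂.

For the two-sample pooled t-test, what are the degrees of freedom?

degrees of freedom = 28

df = n₁ + n₂ − 2 = 21 + 9 − 2 = 28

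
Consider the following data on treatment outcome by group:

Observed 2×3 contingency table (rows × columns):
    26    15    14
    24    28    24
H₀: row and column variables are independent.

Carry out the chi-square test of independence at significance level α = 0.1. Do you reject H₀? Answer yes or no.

Row totals [55, 76], col totals [50, 43, 38], n=131
χ² = (26−20.99)²/20.99 + (15−18.05)²/18.05 + (14−15.95)²/15.95 + (24−29.01)²/29.01 + (28−24.95)²/24.95 + (24−22.05)²/22.05 = 3.3618
df = 2
p-value (upper-tail) = 0.18621
At α=0.1: p ≥ α → fail to reject H₀

reject H₀: no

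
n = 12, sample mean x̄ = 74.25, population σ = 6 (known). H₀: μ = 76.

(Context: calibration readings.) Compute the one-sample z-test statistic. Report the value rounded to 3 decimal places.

SE = σ/√n = 6/√12 = 1.7321
z = (x̄−μ₀)/SE = (74.25−76)/1.7321 = -1.0104

test statistic = -1.010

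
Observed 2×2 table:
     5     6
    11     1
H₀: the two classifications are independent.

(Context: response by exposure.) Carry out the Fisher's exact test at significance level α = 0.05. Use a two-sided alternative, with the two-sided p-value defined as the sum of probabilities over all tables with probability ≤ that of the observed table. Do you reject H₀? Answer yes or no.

Margins: r₁=11, r₂=12, c₁=16, c₂=7, n=23
p_obs = C(11,5)·C(12,11)/C(23,16); sum pmf over tables with pmf ≤ p_obs
p-value (two-sided) = 0.02719
At α=0.05: p < α → reject H₀

reject H₀: yes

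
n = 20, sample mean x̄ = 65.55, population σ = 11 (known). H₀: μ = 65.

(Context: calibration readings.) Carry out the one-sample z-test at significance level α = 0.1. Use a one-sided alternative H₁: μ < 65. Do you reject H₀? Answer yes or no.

reject H₀: no

SE = σ/√n = 11/√20 = 2.4597
z = (x̄−μ₀)/SE = (65.55−65)/2.4597 = 0.2236
p-value (one-sided, H₁ less) = 0.58847
At α=0.1: p ≥ α → fail to reject H₀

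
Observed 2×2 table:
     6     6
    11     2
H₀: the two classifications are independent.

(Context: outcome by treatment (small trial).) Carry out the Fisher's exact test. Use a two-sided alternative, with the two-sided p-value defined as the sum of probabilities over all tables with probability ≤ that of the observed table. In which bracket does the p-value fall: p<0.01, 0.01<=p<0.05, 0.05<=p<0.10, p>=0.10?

Margins: r₁=12, r₂=13, c₁=17, c₂=8, n=25
p_obs = C(12,6)·C(13,11)/C(25,17); sum pmf over tables with pmf ≤ p_obs
p-value (two-sided) = 0.09684
→ bracket: 0.05<=p<0.10

p-value bracket: 0.05<=p<0.10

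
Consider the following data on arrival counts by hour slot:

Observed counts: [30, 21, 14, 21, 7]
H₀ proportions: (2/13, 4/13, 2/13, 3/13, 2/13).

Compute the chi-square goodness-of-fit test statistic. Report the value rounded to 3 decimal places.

test statistic = 22.987

n = 93; E_i = n·p_i = [14.31, 28.62, 14.31, 21.46, 14.31]
χ² = (30−14.31)²/14.31 + (21−28.62)²/28.62 + (14−14.31)²/14.31 + (21−21.46)²/21.46 + (7−14.31)²/14.31 = 22.9866
df = 4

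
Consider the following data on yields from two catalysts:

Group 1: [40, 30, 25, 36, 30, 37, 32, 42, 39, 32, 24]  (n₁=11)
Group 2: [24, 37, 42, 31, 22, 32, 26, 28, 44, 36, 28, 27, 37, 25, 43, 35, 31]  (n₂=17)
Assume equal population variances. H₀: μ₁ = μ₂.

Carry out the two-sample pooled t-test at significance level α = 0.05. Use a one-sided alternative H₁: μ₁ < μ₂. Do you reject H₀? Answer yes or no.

reject H₀: no

x̄₁=33.364, s₁=5.954, n₁=11
x̄₂=32.235, s₂=6.833, n₂=17
s_p² = [10·5.954² + 16·6.833²]/26 = 42.3694
SE = √(s_p²·(1/11+1/17)) = 2.5187
t = (33.364−32.235)/2.5187 = 0.4480
df = 26
p-value (one-sided, H₁ less) = 0.67106
At α=0.05: p ≥ α → fail to reject H₀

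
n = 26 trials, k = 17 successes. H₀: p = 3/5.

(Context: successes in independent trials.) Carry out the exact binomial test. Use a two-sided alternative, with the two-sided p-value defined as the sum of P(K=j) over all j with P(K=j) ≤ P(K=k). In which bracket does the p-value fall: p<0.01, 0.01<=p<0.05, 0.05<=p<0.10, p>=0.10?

Exact binomial: n=26, k=17, p₀=3/5=0.6000
P(X=j) = C(n,j)·p₀^j·(1−p₀)^(n−j); p = Σ P(X=j) over j with P(X=j) ≤ P(X=17)
p-value (two-sided) = 0.69050
→ bracket: p>=0.10

p-value bracket: p>=0.10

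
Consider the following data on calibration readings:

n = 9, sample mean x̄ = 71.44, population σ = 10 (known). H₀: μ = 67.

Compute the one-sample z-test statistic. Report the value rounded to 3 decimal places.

test statistic = 1.332

SE = σ/√n = 10/√9 = 3.3333
z = (x̄−μ₀)/SE = (71.44−67)/3.3333 = 1.3320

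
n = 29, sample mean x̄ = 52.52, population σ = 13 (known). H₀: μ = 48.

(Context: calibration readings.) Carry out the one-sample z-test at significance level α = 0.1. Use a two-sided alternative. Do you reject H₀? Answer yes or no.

reject H₀: yes

SE = σ/√n = 13/√29 = 2.4140
z = (x̄−μ₀)/SE = (52.52−48)/2.4140 = 1.8724
p-value (two-sided) = 0.06115
At α=0.1: p < α → reject H₀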